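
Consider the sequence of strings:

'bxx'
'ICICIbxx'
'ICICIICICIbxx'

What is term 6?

ICICIICICIICICIICICIICICIbxx

Every step adds ICICI at the front: s(k+1) = ICICI·s(k).
From ICICIICICIbxx, 3 further steps: ICICIICICIbxx → ICICIICICIICICIbxx → ICICIICICIICICIICICIbxx → (answer).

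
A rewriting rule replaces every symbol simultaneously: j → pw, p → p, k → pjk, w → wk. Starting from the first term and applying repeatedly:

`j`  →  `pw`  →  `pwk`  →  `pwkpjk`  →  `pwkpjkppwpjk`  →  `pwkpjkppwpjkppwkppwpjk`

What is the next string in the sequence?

Rewriting the 22 symbols of pwkpjkppwpjkppwkppwpjk one by one yields p wk pjk p pw pjk p p wk p pw pjk p p wk pjk p p wk p pw pjk; concatenated:

pwkpjkppwpjkppwkppwpjkppwkpjkppwkppwpjk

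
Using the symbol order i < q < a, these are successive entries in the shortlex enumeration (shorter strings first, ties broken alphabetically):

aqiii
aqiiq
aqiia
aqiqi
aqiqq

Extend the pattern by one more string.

aqiqa

The successor of aqiqq increments the rightmost position that isn't already a and resets every position after it to i.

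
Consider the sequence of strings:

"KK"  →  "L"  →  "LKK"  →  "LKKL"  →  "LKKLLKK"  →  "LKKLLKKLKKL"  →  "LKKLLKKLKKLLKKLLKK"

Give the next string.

This is a Fibonacci-style word recurrence s(k) = s(k−1)·s(k−2): e.g. L·KK = LKK.
The next term joins LKKLLKKLKKLLKKLLKK and LKKLLKKLKKL.

LKKLLKKLKKLLKKLLKKLKKLLKKLKKL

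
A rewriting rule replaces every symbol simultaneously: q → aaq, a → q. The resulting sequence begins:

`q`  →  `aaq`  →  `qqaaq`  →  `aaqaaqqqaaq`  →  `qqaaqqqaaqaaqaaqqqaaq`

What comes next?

aaqaaqqqaaqaaqaaqqqaaqqqaaqqqaaqaaqaaqqqaaq

φ(qqaaqqqaaqaaqaaqqqaaq) expands symbol-by-symbol to aaq aaq q q aaq aaq aaq q q aaq q q aaq q q aaq aaq aaq q q aaq; joining the 21 pieces gives the next term.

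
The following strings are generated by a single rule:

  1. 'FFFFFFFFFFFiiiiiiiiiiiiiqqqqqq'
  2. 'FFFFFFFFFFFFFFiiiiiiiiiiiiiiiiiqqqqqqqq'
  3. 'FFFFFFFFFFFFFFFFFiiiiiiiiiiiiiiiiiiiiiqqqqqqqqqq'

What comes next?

Reading off run lengths: F runs 11, 14, 17; i runs 13, 17, 21; q runs 6, 8, 10 — each is linear in n, where the shown terms are n = 3, 4, 5.
For the next term, n = 6, so the run lengths are 20, 25, 12.

FFFFFFFFFFFFFFFFFFFFiiiiiiiiiiiiiiiiiiiiiiiiiqqqqqqqqqqqq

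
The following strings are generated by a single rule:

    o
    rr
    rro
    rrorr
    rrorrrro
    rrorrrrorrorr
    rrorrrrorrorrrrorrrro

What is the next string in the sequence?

This is a Fibonacci-style word recurrence s(k) = s(k−1)·s(k−2): e.g. rr·o = rro.
Continuing: rrorrrrorrorrrrorrrro · rrorrrrorrorr gives term 8.

rrorrrrorrorrrrorrrrorrorrrrorrorr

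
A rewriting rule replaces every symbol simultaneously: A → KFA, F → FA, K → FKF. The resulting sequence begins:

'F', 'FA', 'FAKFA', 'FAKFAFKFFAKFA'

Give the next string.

φ(FAKFAFKFFAKFA) expands symbol-by-symbol to FA KFA FKF FA KFA FA FKF FA FA KFA FKF FA KFA; joining the 13 pieces gives the next term.

FAKFAFKFFAKFAFAFKFFAFAKFAFKFFAKFA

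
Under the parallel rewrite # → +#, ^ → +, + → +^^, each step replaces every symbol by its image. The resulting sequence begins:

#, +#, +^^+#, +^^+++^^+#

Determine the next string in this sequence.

+^^+++^^+^^+^^+++^^+#

Rewriting each symbol of +^^+++^^+#: +→+^^, ^→+, ^→+, +→+^^, +→+^^, +→+^^, ^→+, ^→+, +→+^^, #→+#, which concatenates to +^^ + + +^^ +^^ +^^ + + +^^ +#.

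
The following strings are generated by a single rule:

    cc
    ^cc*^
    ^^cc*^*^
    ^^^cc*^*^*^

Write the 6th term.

^^^^^cc*^*^*^*^*^

s(k+1) = ^·s(k)·*^, so each term gains ^ as a prefix and *^ as a suffix.
From ^^^cc*^*^*^, 2 further steps: ^^^cc*^*^*^ → ^^^^cc*^*^*^*^ → (answer).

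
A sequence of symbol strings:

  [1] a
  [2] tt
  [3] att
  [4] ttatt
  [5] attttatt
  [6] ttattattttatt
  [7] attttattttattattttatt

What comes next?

This is a Fibonacci-style word recurrence s(k) = s(k−2)·s(k−1): e.g. a·tt = att.
Continuing: ttattattttatt · attttattttattattttatt gives term 8.

ttattattttattattttattttattattttatt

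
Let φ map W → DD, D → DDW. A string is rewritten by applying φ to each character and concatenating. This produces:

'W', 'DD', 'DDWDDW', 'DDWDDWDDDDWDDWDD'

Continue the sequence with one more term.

φ(DDWDDWDDDDWDDWDD) expands symbol-by-symbol to DDW DDW DD DDW DDW DD DDW DDW DDW DDW DD DDW DDW DD DDW DDW; joining the 16 pieces gives the next term.

DDWDDWDDDDWDDWDDDDWDDWDDWDDWDDDDWDDWDDDDWDDW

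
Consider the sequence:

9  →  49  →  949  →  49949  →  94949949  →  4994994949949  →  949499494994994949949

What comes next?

4994994949949949499494994994949949

From term 3 onward, concatenate the second-to-last term with the last: 9·49 = 949, 49·949 = 49949, …
The next term joins 4994994949949 and 949499494994994949949.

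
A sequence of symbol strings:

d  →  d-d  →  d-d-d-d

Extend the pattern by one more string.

s(k+1) = s(k)·-·s(k) — each term doubles the last with '-' between the halves.
Doubling d-d-d-d with '-' between the halves:

d-d-d-d-d-d-d-d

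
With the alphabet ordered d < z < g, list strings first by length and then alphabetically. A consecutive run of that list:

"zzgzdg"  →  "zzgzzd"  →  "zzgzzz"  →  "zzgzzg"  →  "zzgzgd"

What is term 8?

Advancing 3 positions from zzgzgd through zzgzgd → zzgzgz → zzgzgg reaches term 8.

zzggdd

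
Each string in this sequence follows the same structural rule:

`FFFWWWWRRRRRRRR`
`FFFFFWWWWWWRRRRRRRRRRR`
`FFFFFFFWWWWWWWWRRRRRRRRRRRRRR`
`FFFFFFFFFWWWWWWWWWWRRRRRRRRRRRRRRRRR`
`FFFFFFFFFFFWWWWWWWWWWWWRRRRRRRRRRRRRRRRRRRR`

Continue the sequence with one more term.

Each string has the form F^{2n-1} W^{2n} R^{3n+2}, where the shown terms are n = 2, 3, 4, 5, 6.
Setting n = 7 gives 13, 14, 23 characters in each block.

FFFFFFFFFFFFFWWWWWWWWWWWWWWRRRRRRRRRRRRRRRRRRRRRRR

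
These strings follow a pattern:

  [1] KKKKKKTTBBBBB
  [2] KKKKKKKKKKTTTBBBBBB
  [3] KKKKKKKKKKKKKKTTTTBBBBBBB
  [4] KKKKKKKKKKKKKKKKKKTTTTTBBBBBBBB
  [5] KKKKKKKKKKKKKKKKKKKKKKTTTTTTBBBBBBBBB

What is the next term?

The n-th term is 4n-2 K's then n T's then n+3 B's, where the shown terms are n = 2, 3, 4, 5, 6.
For the next term, n = 7, so the run lengths are 26, 7, 10.

KKKKKKKKKKKKKKKKKKKKKKKKKKTTTTTTTBBBBBBBBBB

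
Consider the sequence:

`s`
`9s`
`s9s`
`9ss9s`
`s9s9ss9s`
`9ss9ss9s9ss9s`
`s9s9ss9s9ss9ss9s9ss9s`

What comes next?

This is a Fibonacci-style word recurrence s(k) = s(k−2)·s(k−1): e.g. s·9s = s9s.
Continuing: 9ss9ss9s9ss9s · s9s9ss9s9ss9ss9s9ss9s gives term 8.

9ss9ss9s9ss9ss9s9ss9s9ss9ss9s9ss9s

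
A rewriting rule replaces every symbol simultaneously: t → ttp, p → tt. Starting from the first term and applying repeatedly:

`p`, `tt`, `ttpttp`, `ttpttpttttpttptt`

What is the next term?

Replace each of the 16 characters of ttpttpttttpttptt in place — ttp ttp tt ttp ttp tt ttp ttp ttp ttp tt ttp ttp tt ttp ttp — and concatenate.

ttpttpttttpttpttttpttpttpttpttttpttpttttpttp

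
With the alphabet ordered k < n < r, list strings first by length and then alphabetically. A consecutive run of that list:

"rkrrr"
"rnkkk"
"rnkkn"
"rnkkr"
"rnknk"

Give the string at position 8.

Continuing the enumeration 3 steps past rnknk: rnknk → rnknn → rnknr → (answer).

rnkrk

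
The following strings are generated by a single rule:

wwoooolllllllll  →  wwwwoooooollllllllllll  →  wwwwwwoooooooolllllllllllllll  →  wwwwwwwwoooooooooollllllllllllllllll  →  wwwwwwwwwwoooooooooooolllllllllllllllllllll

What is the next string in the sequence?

The n-th term is 2n-2 w's then 2n o's then 3n+3 l's, where the shown terms are n = 2, 3, 4, 5, 6.
At n = 7 the blocks have lengths 12, 14, 24.

wwwwwwwwwwwwoooooooooooooollllllllllllllllllllllll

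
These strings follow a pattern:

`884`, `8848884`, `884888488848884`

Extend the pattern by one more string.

s(k+1) = s(k)·8·s(k) — each term doubles the last with '8' between the halves.
Doubling 884888488848884 with '8' between the halves:

8848884888488848884888488848884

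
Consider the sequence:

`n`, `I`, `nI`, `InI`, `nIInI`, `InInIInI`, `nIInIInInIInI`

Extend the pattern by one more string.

InInIInInIInIInInIInI

This is a Fibonacci-style word recurrence s(k) = s(k−2)·s(k−1): e.g. n·I = nI.
So term 8 is InInIInI·nIInIInInIInI.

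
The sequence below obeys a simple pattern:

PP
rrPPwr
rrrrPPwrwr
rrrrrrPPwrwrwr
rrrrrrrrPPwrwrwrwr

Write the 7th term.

Every step adds rr to the front and wr to the end of the previous string.
From rrrrrrrrPPwrwrwrwr, 2 further steps: rrrrrrrrPPwrwrwrwr → rrrrrrrrrrPPwrwrwrwrwr → (answer).

rrrrrrrrrrrrPPwrwrwrwrwrwr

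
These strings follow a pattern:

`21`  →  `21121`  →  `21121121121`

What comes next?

Each string is two copies of the previous one joined by '1'.
Doubling 21121121121 with '1' between the halves:

21121121121121121121121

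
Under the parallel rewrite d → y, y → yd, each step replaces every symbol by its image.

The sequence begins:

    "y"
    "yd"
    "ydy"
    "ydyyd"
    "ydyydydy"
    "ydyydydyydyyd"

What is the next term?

Applying the rule to each of the 13 symbols of ydyydydyydyyd gives the pieces yd y yd yd y yd y yd yd y yd yd y, which concatenate to the answer.

ydyydydyydyydydyydydy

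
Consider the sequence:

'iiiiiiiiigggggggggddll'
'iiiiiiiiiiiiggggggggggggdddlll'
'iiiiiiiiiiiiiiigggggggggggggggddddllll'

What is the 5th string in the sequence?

iiiiiiiiiiiiiiiiiiiiigggggggggggggggggggggddddddllllll

The n-th term is 3n+3 i's then 3n+3 g's then n d's then n l's, where the shown terms are n = 2, 3, 4.
Setting n = 6 gives 21, 21, 6, 6 characters in each block.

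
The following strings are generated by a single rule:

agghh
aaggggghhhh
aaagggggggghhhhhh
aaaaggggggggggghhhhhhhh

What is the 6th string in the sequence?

aaaaaaggggggggggggggggghhhhhhhhhhhh

Term n consists of n a's, followed by 3n-1 g's, followed by 2n h's (n = 1, 2, …).
Setting n = 6 gives 6, 17, 12 characters in each block.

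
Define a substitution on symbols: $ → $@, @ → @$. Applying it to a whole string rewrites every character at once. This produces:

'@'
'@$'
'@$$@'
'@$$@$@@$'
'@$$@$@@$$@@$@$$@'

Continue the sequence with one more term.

Rewriting the 16 symbols of @$$@$@@$$@@$@$$@ one by one yields @$ $@ $@ @$ $@ @$ @$ $@ $@ @$ @$ $@ @$ $@ $@ @$; concatenated:

@$$@$@@$$@@$@$$@$@@$@$$@@$$@$@@$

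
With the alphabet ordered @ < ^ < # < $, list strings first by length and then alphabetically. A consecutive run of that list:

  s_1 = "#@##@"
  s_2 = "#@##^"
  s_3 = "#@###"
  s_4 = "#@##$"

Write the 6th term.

Continuing the enumeration 2 steps past #@##$: #@##$ → #@#$@ → (answer).

#@#$^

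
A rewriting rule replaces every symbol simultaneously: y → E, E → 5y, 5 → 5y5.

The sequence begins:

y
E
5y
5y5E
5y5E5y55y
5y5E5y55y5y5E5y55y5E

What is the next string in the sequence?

Rewriting the 20 symbols of 5y5E5y55y5y5E5y55y5E one by one yields 5y5 E 5y5 5y 5y5 E 5y5 5y5 E 5y5 E 5y5 5y 5y5 E 5y5 5y5 E 5y5 5y; concatenated:

5y5E5y55y5y5E5y55y5E5y5E5y55y5y5E5y55y5E5y55y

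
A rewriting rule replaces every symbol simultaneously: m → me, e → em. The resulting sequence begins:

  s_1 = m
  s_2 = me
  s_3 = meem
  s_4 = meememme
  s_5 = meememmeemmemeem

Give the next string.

Replace each of the 16 characters of meememmeemmemeem in place — me em em me em me me em em me me em me em em me — and concatenate.

meememmeemmemeememmemeemmeememme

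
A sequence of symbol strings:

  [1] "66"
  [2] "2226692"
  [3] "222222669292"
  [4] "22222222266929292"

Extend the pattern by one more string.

Each term wraps the previous one in 222 on the left and 92 on the right.
So the next term is 222·22222222266929292·92.

2222222222226692929292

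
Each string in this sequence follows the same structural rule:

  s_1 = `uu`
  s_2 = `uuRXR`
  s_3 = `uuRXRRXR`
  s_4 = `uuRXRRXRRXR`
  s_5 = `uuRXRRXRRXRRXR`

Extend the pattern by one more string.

Every step adds RXR to the end: s(k+1) = s(k)·RXR.
So the next term is uuRXRRXRRXRRXR·RXR.

uuRXRRXRRXRRXRRXR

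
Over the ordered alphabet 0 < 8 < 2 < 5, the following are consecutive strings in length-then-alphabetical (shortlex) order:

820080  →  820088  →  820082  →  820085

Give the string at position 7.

Continuing the enumeration 3 steps past 820085: 820085 → 820020 → 820028 → (answer).

820022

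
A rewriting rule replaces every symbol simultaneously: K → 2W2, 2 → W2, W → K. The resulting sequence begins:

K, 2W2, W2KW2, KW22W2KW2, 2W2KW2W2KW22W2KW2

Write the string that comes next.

Rewriting the 17 symbols of 2W2KW2W2KW22W2KW2 one by one yields W2 K W2 2W2 K W2 K W2 2W2 K W2 W2 K W2 2W2 K W2; concatenated:

W2KW22W2KW2KW22W2KW2W2KW22W2KW2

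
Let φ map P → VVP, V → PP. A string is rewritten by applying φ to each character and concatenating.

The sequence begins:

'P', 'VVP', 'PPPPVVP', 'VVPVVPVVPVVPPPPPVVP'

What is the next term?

φ(VVPVVPVVPVVPPPPPVVP) expands symbol-by-symbol to PP PP VVP PP PP VVP PP PP VVP PP PP VVP VVP VVP VVP VVP PP PP VVP; joining the 19 pieces gives the next term.

PPPPVVPPPPPVVPPPPPVVPPPPPVVPVVPVVPVVPVVPPPPPVVP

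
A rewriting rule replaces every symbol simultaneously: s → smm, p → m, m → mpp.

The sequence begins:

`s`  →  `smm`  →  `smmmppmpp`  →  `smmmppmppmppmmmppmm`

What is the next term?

Rewriting the 19 symbols of smmmppmppmppmmmppmm one by one yields smm mpp mpp mpp m m mpp m m mpp m m mpp mpp mpp m m mpp mpp; concatenated:

smmmppmppmppmmmppmmmppmmmppmppmppmmmppmpp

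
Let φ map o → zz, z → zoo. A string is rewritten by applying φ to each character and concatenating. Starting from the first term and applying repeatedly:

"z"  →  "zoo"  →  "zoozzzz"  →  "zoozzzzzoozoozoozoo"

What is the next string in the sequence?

Rewriting the 19 symbols of zoozzzzzoozoozoozoo one by one yields zoo zz zz zoo zoo zoo zoo zoo zz zz zoo zz zz zoo zz zz zoo zz zz; concatenated:

zoozzzzzoozoozoozoozoozzzzzoozzzzzoozzzzzoozzzz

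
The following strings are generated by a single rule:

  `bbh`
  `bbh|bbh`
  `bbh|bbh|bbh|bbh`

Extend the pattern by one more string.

Each string is two copies of the previous one joined by '|'.
One more doubling of bbh|bbh|bbh|bbh gives the answer.

bbh|bbh|bbh|bbh|bbh|bbh|bbh|bbh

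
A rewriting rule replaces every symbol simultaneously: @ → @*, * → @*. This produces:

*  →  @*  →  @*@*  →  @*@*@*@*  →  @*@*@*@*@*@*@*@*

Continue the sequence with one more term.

Rewriting the 16 symbols of @*@*@*@*@*@*@*@* one by one yields @* @* @* @* @* @* @* @* @* @* @* @* @* @* @* @*; concatenated:

@*@*@*@*@*@*@*@*@*@*@*@*@*@*@*@*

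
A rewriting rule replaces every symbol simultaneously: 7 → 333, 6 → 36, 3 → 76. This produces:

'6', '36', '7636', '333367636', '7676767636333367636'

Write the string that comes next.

Rewriting the 19 symbols of 7676767636333367636 one by one yields 333 36 333 36 333 36 333 36 76 36 76 76 76 76 36 333 36 76 36; concatenated:

3333633336333363333676367676767636333367636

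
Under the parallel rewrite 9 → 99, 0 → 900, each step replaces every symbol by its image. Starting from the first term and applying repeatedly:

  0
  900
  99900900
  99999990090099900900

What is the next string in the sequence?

999999999999999009009990090099999990090099900900

Replace each of the 20 characters of 99999990090099900900 in place — 99 99 99 99 99 99 99 900 900 99 900 900 99 99 99 900 900 99 900 900 — and concatenate.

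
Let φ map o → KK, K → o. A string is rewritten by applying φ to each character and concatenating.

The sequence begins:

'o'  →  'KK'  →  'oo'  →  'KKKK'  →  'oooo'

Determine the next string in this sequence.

Apply φ to oooo symbol by symbol: o→KK, o→KK, o→KK, o→KK; joined: KK KK KK KK.

KKKKKKKK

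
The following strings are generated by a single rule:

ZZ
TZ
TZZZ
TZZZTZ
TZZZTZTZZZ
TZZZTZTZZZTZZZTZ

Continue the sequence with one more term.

TZZZTZTZZZTZZZTZTZZZTZTZZZ

Each term (from the third on) is the previous term followed by the one before it: term 3 = TZ·ZZ = TZZZ.
So term 7 is TZZZTZTZZZTZZZTZ·TZZZTZTZZZ.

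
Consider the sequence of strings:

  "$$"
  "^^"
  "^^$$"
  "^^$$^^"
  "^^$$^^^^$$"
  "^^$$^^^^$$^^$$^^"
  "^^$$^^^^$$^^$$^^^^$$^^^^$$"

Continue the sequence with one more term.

^^$$^^^^$$^^$$^^^^$$^^^^$$^^$$^^^^$$^^$$^^

From term 3 onward, concatenate the last term with the second-to-last: ^^·$$ = ^^$$, ^^$$·^^ = ^^$$^^, …
So term 8 is ^^$$^^^^$$^^$$^^^^$$^^^^$$·^^$$^^^^$$^^$$^^.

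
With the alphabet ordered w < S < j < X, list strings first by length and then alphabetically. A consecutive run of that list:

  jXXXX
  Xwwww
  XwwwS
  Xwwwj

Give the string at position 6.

XwwSw

Continuing the enumeration 2 steps past Xwwwj: Xwwwj → XwwwX → (answer).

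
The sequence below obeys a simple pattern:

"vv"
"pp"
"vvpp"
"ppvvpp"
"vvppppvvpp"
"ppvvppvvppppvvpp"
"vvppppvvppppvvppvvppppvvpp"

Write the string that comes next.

ppvvppvvppppvvppvvppppvvppppvvppvvppppvvpp

From term 3 onward, concatenate the second-to-last term with the last: vv·pp = vvpp, pp·vvpp = ppvvpp, …
The next term joins ppvvppvvppppvvpp and vvppppvvppppvvppvvppppvvpp.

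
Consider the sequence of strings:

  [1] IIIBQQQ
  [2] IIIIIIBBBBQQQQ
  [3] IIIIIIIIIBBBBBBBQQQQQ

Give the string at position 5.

IIIIIIIIIIIIIIIBBBBBBBBBBBBBQQQQQQQ

The n-th term is 3n I's then 3n-2 B's then n+2 Q's (n = 1, 2, …).
For term 5, n = 5, so the run lengths are 15, 13, 7.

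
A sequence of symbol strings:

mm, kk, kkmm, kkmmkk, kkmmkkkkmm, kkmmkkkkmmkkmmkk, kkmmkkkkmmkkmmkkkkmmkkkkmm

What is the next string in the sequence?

Each term (from the third on) is the previous term followed by the one before it: term 3 = kk·mm = kkmm.
Continuing: kkmmkkkkmmkkmmkkkkmmkkkkmm · kkmmkkkkmmkkmmkk gives term 8.

kkmmkkkkmmkkmmkkkkmmkkkkmmkkmmkkkkmmkkmmkk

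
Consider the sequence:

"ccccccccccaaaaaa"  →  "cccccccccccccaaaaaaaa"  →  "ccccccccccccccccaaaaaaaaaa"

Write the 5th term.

Reading off run lengths: c runs 10, 13, 16; a runs 6, 8, 10 — each is linear in n, where the shown terms are n = 3, 4, 5.
For term 5, n = 7, so the run lengths are 22, 14.

ccccccccccccccccccccccaaaaaaaaaaaaaa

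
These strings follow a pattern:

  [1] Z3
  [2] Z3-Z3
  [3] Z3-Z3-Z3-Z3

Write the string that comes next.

Each string is two copies of the previous one joined by '-'.
Doubling Z3-Z3-Z3-Z3 with '-' between the halves:

Z3-Z3-Z3-Z3-Z3-Z3-Z3-Z3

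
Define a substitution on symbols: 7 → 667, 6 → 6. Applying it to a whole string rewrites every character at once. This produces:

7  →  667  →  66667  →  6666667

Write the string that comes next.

666666667

Apply φ to 6666667 symbol by symbol: 6→6, 6→6, 6→6, 6→6, 6→6, 6→6, 7→667; joined: 6 6 6 6 6 6 667.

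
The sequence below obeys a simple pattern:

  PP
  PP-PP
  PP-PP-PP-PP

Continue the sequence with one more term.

PP-PP-PP-PP-PP-PP-PP-PP

Each string is two copies of the previous one joined by '-'.
So the next term is two copies of PP-PP-PP-PP with '-' between the halves.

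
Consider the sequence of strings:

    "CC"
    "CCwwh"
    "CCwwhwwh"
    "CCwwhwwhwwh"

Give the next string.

Each term is the previous one with wwh appended.
So the next term is CCwwhwwhwwh·wwh.

CCwwhwwhwwhwwh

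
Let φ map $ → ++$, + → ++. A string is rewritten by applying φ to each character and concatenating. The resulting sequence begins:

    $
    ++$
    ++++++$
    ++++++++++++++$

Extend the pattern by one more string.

Replace each of the 15 characters of ++++++++++++++$ in place — ++ ++ ++ ++ ++ ++ ++ ++ ++ ++ ++ ++ ++ ++ ++$ — and concatenate.

++++++++++++++++++++++++++++++$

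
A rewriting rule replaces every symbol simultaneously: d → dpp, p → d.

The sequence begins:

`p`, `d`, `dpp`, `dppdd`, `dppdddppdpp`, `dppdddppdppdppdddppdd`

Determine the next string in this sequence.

Rewriting the 21 symbols of dppdddppdppdppdddppdd one by one yields dpp d d dpp dpp dpp d d dpp d d dpp d d dpp dpp dpp d d dpp dpp; concatenated:

dppdddppdppdppdddppdddppdddppdppdppdddppdpp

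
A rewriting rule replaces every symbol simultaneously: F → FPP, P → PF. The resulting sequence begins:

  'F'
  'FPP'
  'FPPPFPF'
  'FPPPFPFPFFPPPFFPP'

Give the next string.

FPPPFPFPFFPPPFFPPPFFPPFPPPFPFPFFPPFPPPFPF

φ(FPPPFPFPFFPPPFFPP) expands symbol-by-symbol to FPP PF PF PF FPP PF FPP PF FPP FPP PF PF PF FPP FPP PF PF; joining the 17 pieces gives the next term.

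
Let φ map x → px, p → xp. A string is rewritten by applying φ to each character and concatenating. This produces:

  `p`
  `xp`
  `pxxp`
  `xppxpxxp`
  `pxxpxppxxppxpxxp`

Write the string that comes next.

xppxpxxppxxpxppxpxxpxppxxppxpxxp

φ(pxxpxppxxppxpxxp) expands symbol-by-symbol to xp px px xp px xp xp px px xp xp px xp px px xp; joining the 16 pieces gives the next term.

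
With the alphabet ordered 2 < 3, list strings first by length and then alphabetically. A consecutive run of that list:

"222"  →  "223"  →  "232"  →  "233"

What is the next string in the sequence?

Find the rightmost character of 233 below 3, bump it to the next letter, and reset everything to its right to 2.

322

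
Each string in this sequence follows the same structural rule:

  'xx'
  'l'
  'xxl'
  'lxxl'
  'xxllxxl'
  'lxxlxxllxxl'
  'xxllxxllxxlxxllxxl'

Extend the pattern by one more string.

lxxlxxllxxlxxllxxllxxlxxllxxl

Each term (from the third on) is the two preceding terms concatenated in order: term 3 = xx·l = xxl.
So term 8 is lxxlxxllxxl·xxllxxllxxlxxllxxl.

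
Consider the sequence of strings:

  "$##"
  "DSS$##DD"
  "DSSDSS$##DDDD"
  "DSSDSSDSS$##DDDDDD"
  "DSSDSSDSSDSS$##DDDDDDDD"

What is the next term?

Each term wraps the previous one in DSS on the left and DD on the right.
So the next term is DSS·DSSDSSDSSDSS$##DDDDDDDD·DD.

DSSDSSDSSDSSDSS$##DDDDDDDDDD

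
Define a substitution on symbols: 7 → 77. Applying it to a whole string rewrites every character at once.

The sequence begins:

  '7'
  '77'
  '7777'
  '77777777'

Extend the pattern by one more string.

7777777777777777

Expanding 77777777: 7→77, 7→77, 7→77, 7→77, 7→77, 7→77, 7→77, 7→77. Concatenated: 77 77 77 77 77 77 77 77.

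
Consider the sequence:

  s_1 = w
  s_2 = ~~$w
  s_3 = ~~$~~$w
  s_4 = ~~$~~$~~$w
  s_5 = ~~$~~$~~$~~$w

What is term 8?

Each term is the previous one with ~~$ prepended.
From ~~$~~$~~$~~$w, 3 further steps: ~~$~~$~~$~~$w → ~~$~~$~~$~~$~~$w → ~~$~~$~~$~~$~~$~~$w → (answer).

~~$~~$~~$~~$~~$~~$~~$w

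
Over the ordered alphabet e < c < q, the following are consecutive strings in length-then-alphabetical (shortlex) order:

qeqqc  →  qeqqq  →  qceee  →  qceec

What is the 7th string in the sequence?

qcecc

Advancing 3 positions from qceec through qceec → qceeq → qcece reaches term 7.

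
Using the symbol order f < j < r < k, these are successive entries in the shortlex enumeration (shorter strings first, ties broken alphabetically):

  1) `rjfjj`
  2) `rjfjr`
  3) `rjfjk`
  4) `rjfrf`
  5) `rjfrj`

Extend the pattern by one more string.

rjfrr

Treat rjfrj as a base-4 numeral over the given alphabet and add one, carrying through any trailing k's.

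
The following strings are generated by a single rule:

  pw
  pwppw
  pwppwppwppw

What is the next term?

s(k+1) = s(k)·p·s(k) — each term doubles the last with 'p' between the halves.
Doubling pwppwppwppw with 'p' between the halves:

pwppwppwppwppwppwppwppw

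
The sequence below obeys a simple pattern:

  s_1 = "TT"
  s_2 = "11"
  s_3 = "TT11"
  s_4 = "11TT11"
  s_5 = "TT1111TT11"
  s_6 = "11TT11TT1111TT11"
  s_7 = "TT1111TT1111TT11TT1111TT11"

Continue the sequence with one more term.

11TT11TT1111TT11TT1111TT1111TT11TT1111TT11

Each term (from the third on) is the two preceding terms concatenated in order: term 3 = TT·11 = TT11.
Continuing: 11TT11TT1111TT11 · TT1111TT1111TT11TT1111TT11 gives term 8.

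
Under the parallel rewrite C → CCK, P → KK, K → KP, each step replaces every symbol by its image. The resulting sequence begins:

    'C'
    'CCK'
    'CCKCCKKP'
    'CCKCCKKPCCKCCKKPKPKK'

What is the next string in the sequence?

Rewriting the 20 symbols of CCKCCKKPCCKCCKKPKPKK one by one yields CCK CCK KP CCK CCK KP KP KK CCK CCK KP CCK CCK KP KP KK KP KK KP KP; concatenated:

CCKCCKKPCCKCCKKPKPKKCCKCCKKPCCKCCKKPKPKKKPKKKPKP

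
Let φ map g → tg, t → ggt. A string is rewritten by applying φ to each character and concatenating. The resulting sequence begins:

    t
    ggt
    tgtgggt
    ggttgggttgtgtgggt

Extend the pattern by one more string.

Rewriting the 17 symbols of ggttgggttgtgtgggt one by one yields tg tg ggt ggt tg tg tg ggt ggt tg ggt tg ggt tg tg tg ggt; concatenated:

tgtgggtggttgtgtgggtggttgggttgggttgtgtgggt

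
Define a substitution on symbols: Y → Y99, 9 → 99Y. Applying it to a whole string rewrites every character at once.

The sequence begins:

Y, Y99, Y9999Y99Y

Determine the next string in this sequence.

Rewriting each symbol of Y9999Y99Y: Y→Y99, 9→99Y, 9→99Y, 9→99Y, 9→99Y, Y→Y99, 9→99Y, 9→99Y, Y→Y99, which concatenates to Y99 99Y 99Y 99Y 99Y Y99 99Y 99Y Y99.

Y9999Y99Y99Y99YY9999Y99YY99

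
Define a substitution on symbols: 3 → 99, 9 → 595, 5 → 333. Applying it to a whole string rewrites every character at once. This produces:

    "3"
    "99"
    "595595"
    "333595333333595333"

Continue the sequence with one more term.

999999333595333999999999999333595333999999

Applying the rule to each of the 18 symbols of 333595333333595333 gives the pieces 99 99 99 333 595 333 99 99 99 99 99 99 333 595 333 99 99 99, which concatenate to the answer.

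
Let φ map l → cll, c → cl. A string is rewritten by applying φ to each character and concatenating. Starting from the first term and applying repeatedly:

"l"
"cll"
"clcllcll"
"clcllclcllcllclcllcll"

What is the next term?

clcllclcllcllclcllclcllcllclcllcllclcllclcllcllclcllcll

Replace each of the 21 characters of clcllclcllcllclcllcll in place — cl cll cl cll cll cl cll cl cll cll cl cll cll cl cll cl cll cll cl cll cll — and concatenate.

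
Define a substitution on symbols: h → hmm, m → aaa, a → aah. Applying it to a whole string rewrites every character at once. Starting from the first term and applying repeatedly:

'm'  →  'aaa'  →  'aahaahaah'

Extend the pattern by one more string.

aahaahhmmaahaahhmmaahaahhmm

Expanding aahaahaah: a→aah, a→aah, h→hmm, a→aah, a→aah, h→hmm, a→aah, a→aah, h→hmm. Concatenated: aah aah hmm aah aah hmm aah aah hmm.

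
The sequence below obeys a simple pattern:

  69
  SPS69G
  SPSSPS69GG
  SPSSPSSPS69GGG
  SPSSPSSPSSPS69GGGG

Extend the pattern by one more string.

Every step adds SPS to the front and G to the end of the previous string.
Applying this once more to SPSSPSSPSSPS69GGGG:

SPSSPSSPSSPSSPS69GGGGG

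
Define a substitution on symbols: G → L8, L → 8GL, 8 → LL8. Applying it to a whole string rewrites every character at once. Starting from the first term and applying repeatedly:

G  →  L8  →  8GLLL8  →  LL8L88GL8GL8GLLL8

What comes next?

Replace each of the 17 characters of LL8L88GL8GL8GLLL8 in place — 8GL 8GL LL8 8GL LL8 LL8 L8 8GL LL8 L8 8GL LL8 L8 8GL 8GL 8GL LL8 — and concatenate.

8GL8GLLL88GLLL8LL8L88GLLL8L88GLLL8L88GL8GL8GLLL8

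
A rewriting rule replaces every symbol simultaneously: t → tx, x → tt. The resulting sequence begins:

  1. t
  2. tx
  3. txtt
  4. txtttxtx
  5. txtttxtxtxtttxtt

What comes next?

txtttxtxtxtttxtttxtttxtxtxtttxtx

φ(txtttxtxtxtttxtt) expands symbol-by-symbol to tx tt tx tx tx tt tx tt tx tt tx tx tx tt tx tx; joining the 16 pieces gives the next term.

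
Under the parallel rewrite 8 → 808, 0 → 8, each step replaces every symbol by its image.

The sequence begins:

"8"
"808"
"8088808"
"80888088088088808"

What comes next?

Rewriting the 17 symbols of 80888088088088808 one by one yields 808 8 808 808 808 8 808 808 8 808 808 8 808 808 808 8 808; concatenated:

80888088088088808808880880888088088088808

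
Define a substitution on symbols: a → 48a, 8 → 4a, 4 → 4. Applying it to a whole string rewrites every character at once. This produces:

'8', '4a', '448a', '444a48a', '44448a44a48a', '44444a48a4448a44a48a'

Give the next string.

Applying the rule to each of the 20 symbols of 44444a48a4448a44a48a gives the pieces 4 4 4 4 4 48a 4 4a 48a 4 4 4 4a 48a 4 4 48a 4 4a 48a, which concatenate to the answer.

4444448a44a48a4444a48a4448a44a48a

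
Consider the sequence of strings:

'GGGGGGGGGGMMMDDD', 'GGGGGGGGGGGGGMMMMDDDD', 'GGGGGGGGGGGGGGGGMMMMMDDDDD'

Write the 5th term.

Term n consists of 3n+1 G's, followed by n M's, followed by n D's, where the shown terms are n = 3, 4, 5.
Setting n = 7 gives 22, 7, 7 characters in each block.

GGGGGGGGGGGGGGGGGGGGGGMMMMMMMDDDDDDD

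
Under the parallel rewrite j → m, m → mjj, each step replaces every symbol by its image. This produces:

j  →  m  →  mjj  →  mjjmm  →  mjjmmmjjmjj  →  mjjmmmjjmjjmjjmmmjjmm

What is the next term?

φ(mjjmmmjjmjjmjjmmmjjmm) expands symbol-by-symbol to mjj m m mjj mjj mjj m m mjj m m mjj m m mjj mjj mjj m m mjj mjj; joining the 21 pieces gives the next term.

mjjmmmjjmjjmjjmmmjjmmmjjmmmjjmjjmjjmmmjjmjj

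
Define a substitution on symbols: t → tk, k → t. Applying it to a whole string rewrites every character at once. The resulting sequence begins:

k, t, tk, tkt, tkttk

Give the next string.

tkttktkt

Apply φ to tkttk symbol by symbol: t→tk, k→t, t→tk, t→tk, k→t; joined: tk t tk tk t.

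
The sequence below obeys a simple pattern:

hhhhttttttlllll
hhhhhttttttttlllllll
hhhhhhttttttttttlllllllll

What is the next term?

hhhhhhhttttttttttttlllllllllll

Reading off run lengths: h runs 4, 5, 6; t runs 6, 8, 10; l runs 5, 7, 9 — each is linear in n, where the shown terms are n = 3, 4, 5.
For the next term, n = 6, so the run lengths are 7, 12, 11.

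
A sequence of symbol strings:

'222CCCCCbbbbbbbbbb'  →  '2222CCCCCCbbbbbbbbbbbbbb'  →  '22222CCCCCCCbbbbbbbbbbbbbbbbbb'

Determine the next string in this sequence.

222222CCCCCCCCbbbbbbbbbbbbbbbbbbbbbb

Each string has the form 2^{n+1} C^{n+3} b^{4n+2}, where the shown terms are n = 2, 3, 4.
At n = 5 the blocks have lengths 6, 8, 22.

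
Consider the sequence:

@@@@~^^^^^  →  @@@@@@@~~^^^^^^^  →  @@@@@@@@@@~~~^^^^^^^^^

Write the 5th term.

@@@@@@@@@@@@@@@@~~~~~^^^^^^^^^^^^^

Reading off run lengths: @ runs 4, 7, 10; ~ runs 1, 2, 3; ^ runs 5, 7, 9 — each is linear in n (n = 1, 2, …).
Setting n = 5 gives 16, 5, 13 characters in each block.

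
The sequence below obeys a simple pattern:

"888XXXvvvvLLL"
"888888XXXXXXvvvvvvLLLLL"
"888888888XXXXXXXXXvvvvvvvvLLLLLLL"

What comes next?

888888888888XXXXXXXXXXXXvvvvvvvvvvLLLLLLLLL

Each string has the form 8^{3n} X^{3n} v^{2n+2} L^{2n+1} (n = 1, 2, …).
For the next term, n = 4, so the run lengths are 12, 12, 10, 9.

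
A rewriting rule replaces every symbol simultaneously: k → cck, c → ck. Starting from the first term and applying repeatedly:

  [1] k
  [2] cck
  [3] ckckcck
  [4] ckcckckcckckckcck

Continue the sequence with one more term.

Applying the rule to each of the 17 symbols of ckcckckcckckckcck gives the pieces ck cck ck ck cck ck cck ck ck cck ck cck ck cck ck ck cck, which concatenate to the answer.

ckcckckckcckckcckckckcckckcckckcckckckcck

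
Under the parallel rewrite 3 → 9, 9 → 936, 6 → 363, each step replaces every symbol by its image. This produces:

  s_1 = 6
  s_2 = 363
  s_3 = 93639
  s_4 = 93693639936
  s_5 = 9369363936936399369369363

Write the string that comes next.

9369363936936399369363936936399369369363936936393693639

φ(9369363936936399369369363) expands symbol-by-symbol to 936 9 363 936 9 363 9 936 9 363 936 9 363 9 936 936 9 363 936 9 363 936 9 363 9; joining the 25 pieces gives the next term.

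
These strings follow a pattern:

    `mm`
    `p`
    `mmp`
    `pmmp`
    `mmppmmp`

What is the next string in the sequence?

pmmpmmppmmp

Each term (from the third on) is the two preceding terms concatenated in order: term 3 = mm·p = mmp.
The next term joins pmmp and mmppmmp.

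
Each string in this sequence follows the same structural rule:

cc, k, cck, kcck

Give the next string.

Each term (from the third on) is the two preceding terms concatenated in order: term 3 = cc·k = cck.
Continuing: cck · kcck gives term 5.

cckkcck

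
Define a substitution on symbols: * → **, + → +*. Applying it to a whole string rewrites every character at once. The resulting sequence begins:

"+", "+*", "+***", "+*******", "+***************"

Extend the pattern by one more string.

φ(+***************) expands symbol-by-symbol to +* ** ** ** ** ** ** ** ** ** ** ** ** ** ** **; joining the 16 pieces gives the next term.

+*******************************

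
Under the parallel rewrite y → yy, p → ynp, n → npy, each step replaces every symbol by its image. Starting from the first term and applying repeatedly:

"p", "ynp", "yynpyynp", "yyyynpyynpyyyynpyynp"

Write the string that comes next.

yyyyyyyynpyynpyyyynpyynpyyyyyyyynpyynpyyyynpyynp

Replace each of the 20 characters of yyyynpyynpyyyynpyynp in place — yy yy yy yy npy ynp yy yy npy ynp yy yy yy yy npy ynp yy yy npy ynp — and concatenate.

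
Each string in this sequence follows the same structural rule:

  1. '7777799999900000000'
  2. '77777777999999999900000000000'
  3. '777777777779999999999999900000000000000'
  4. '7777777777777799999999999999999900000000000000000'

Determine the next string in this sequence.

The n-th term is 3n-1 7's then 4n-2 9's then 3n+2 0's, where the shown terms are n = 2, 3, 4, 5.
Setting n = 6 gives 17, 22, 20 characters in each block.

77777777777777777999999999999999999999900000000000000000000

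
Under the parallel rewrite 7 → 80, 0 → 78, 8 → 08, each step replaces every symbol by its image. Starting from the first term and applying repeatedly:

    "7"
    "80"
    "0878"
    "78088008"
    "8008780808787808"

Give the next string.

08787808800878087808800880087808

Replace each of the 16 characters of 8008780808787808 in place — 08 78 78 08 80 08 78 08 78 08 80 08 80 08 78 08 — and concatenate.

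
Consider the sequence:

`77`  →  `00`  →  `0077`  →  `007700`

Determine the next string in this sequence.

0077000077

From term 3 onward, concatenate the last term with the second-to-last: 00·77 = 0077, 0077·00 = 007700, …
Continuing: 007700 · 0077 gives term 5.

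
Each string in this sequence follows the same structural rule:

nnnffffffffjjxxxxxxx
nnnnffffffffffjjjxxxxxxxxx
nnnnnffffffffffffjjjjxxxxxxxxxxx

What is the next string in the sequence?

nnnnnnffffffffffffffjjjjjxxxxxxxxxxxxx

The n-th term is n n's then 2n+2 f's then n-1 j's then 2n+1 x's, where the shown terms are n = 3, 4, 5.
Setting n = 6 gives 6, 14, 5, 13 characters in each block.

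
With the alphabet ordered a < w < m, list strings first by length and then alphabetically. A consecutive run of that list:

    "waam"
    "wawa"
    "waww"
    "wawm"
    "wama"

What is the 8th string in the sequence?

wwaa

Advancing 3 positions from wama through wama → wamw → wamm reaches term 8.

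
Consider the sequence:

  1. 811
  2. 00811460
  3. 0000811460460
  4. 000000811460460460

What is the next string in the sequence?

00000000811460460460460

Each term wraps the previous one in 00 on the left and 460 on the right.
So the next term is 00·000000811460460460·460.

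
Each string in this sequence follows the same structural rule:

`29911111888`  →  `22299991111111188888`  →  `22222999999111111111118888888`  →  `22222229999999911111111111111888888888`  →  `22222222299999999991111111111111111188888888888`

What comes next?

Term n consists of 2n-1 2's, followed by 2n 9's, followed by 3n+2 1's, followed by 2n+1 8's (n = 1, 2, …).
Setting n = 6 gives 11, 12, 20, 13 characters in each block.

22222222222999999999999111111111111111111118888888888888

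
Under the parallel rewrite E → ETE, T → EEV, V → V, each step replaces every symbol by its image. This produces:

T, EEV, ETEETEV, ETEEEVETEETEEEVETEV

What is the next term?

φ(ETEEEVETEETEEEVETEV) expands symbol-by-symbol to ETE EEV ETE ETE ETE V ETE EEV ETE ETE EEV ETE ETE ETE V ETE EEV ETE V; joining the 19 pieces gives the next term.

ETEEEVETEETEETEVETEEEVETEETEEEVETEETEETEVETEEEVETEV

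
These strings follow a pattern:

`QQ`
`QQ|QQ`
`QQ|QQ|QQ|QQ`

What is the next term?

Every step duplicates the string with '|' between the halves.
Doubling QQ|QQ|QQ|QQ with '|' between the halves:

QQ|QQ|QQ|QQ|QQ|QQ|QQ|QQ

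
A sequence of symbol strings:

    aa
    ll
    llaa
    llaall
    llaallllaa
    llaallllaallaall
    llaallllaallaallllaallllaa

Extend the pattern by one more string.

Each term (from the third on) is the previous term followed by the one before it: term 3 = ll·aa = llaa.
The next term joins llaallllaallaallllaallllaa and llaallllaallaall.

llaallllaallaallllaallllaallaallllaallaall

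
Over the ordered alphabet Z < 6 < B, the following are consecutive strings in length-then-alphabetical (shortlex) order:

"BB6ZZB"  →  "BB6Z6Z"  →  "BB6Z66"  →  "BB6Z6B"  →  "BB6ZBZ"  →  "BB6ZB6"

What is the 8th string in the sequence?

Continuing the enumeration 2 steps past BB6ZB6: BB6ZB6 → BB6ZBB → (answer).

BB66ZZ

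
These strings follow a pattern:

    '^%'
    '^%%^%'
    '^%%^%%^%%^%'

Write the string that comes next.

s(k+1) = s(k)·%·s(k) — each term doubles the last with '%' between the halves.
So the next term is two copies of ^%%^%%^%%^% with '%' between the halves.

^%%^%%^%%^%%^%%^%%^%%^%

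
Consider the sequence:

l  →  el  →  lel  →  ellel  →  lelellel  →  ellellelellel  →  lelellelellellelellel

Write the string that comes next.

From term 3 onward, concatenate the second-to-last term with the last: l·el = lel, el·lel = ellel, …
Continuing: ellellelellel · lelellelellellelellel gives term 8.

ellellelellellelellelellellelellel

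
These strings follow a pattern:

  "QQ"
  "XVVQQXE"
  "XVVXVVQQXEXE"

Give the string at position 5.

s(k+1) = XVV·s(k)·XE, so each term gains XVV as a prefix and XE as a suffix.
From XVVXVVQQXEXE, 2 further steps: XVVXVVQQXEXE → XVVXVVXVVQQXEXEXE → (answer).

XVVXVVXVVXVVQQXEXEXEXE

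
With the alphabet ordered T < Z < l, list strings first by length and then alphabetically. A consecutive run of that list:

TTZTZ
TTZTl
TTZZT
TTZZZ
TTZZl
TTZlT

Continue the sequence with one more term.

TTZlZ

Treat TTZlT as a base-3 numeral over the given alphabet and add one, carrying through any trailing l's.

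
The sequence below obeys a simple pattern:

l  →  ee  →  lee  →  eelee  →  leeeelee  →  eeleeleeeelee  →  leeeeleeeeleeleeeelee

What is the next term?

From term 3 onward, concatenate the second-to-last term with the last: l·ee = lee, ee·lee = eelee, …
Continuing: eeleeleeeelee · leeeeleeeeleeleeeelee gives term 8.

eeleeleeeeleeleeeeleeeeleeleeeelee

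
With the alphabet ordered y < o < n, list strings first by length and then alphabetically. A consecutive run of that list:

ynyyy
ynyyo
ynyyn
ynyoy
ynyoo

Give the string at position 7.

ynyny

Continuing the enumeration 2 steps past ynyoo: ynyoo → ynyon → (answer).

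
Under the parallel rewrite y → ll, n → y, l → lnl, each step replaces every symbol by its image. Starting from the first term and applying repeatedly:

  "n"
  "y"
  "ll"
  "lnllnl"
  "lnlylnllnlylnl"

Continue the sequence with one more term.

Applying the rule to each of the 14 symbols of lnlylnllnlylnl gives the pieces lnl y lnl ll lnl y lnl lnl y lnl ll lnl y lnl, which concatenate to the answer.

lnlylnllllnlylnllnlylnllllnlylnl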